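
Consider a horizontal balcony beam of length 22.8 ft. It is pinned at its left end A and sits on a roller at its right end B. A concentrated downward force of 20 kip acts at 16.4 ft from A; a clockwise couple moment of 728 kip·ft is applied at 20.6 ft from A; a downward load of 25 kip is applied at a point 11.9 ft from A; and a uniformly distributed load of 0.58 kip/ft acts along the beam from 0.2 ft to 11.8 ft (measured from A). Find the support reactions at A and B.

Resultant of the distributed load: 0.58 × 11.6 = 6.728 kip at 6 ft from A.
ΣM about A: B_y·22.8 − 20·16.4 − 728 − 25·11.9 − (0.58·11.6)·6 = 0 → B_y = 1393.868/22.8 = 61.1346 ≈ 61.13 kip.
ΣF_y = 0: A_y + 61.1346 − 20 − 25 − 0.58·11.6 = 0 → A_y = -9.407 kip.
ΣF_x = 0: no horizontal applied forces, so A_x = 0.

A_x = 0, A_y = -9.407 kip, B_y = 61.13 kip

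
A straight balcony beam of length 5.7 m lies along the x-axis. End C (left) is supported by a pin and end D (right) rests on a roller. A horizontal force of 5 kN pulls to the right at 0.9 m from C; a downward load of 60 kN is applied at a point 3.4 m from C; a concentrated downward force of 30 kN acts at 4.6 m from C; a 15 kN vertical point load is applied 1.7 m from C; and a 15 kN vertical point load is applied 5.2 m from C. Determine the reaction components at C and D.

Taking moments about C: D_y·5.7 − 60·3.4 − 30·4.6 − 15·1.7 − 15·5.2 = 0 → D_y = 445.5/5.7 = 78.1579 ≈ 78.16 kN.
ΣF_y = 0: C_y + 78.1579 − 60 − 30 − 15 − 15 = 0 → C_y = 41.84 kN.
ΣF_x = 0: C_x + 5 = 0 → C_x = -5.000 kN.

C_x = -5.000 kN, C_y = 41.84 kN, D_y = 78.16 kN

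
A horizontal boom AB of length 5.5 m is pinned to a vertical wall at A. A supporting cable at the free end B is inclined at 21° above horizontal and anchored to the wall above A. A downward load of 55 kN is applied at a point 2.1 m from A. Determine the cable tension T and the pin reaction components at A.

T = 58.60 kN, A_x = 54.71 kN, A_y = 34.00 kN

ΣM about A: T·sin21°·5.5 − 55·2.1 = 0 → T = 115.5/(5.5·0.358368) = 58.599 ≈ 58.60 kN.
ΣF_x = 0: A_x − T·cos21° = 0 → A_x = 58.599 × 0.93358 = 54.71 kN.
ΣF_y = 0: A_y + T·sin21° − 55 = 0 → A_y = 55 − 58.599 × 0.358368 = 34.00 kN.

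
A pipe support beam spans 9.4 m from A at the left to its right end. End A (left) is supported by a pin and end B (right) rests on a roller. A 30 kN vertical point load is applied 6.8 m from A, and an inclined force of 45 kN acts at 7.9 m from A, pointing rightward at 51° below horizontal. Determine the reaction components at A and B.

A_x = -28.32 kN, A_y = 13.88 kN, B_y = 51.09 kN

Taking moments about A: B_y·9.4 − 30·6.8 − 45·sin51°·7.9 = 0 → B_y = 480.275/9.4 = 51.0931 ≈ 51.09 kN.
ΣF_y = 0: A_y + 51.0931 − 30 − 45·sin51° = 0 → A_y = 13.88 kN.
ΣF_x = 0: A_x + 45·cos51° = 0 → A_x = -28.32 kN.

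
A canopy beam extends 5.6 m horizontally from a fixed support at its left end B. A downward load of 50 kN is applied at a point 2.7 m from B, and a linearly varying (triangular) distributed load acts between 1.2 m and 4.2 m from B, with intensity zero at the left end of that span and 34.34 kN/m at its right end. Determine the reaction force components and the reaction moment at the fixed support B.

B_x = 0, B_y = 101.5 kN, M_B = 299.8 kN·m

Resultant of the triangular load: ½ × 34.34 × 3 = 51.51 kN, acting at 3.2 m from B (one-third of the span from the peak).
ΣF_x = 0: B_x = 0.
ΣF_y = 0: B_y − 50 − ½·34.34·3 = 0 → B_y = 101.5 kN.
ΣM about B: M_B − 50·2.7 − (½·34.34·3)·3.2 = 0 → M_B = 299.8 kN·m.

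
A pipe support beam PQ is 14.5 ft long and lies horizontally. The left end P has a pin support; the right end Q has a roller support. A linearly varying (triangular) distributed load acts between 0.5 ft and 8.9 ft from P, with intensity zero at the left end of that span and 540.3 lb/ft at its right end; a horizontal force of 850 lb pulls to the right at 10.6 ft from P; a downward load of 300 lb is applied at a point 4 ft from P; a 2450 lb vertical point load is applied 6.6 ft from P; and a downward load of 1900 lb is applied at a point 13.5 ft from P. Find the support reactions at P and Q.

Resultant of the triangular load: ½ × 540.3 × 8.4 = 2269.26 lb, acting at 6.1 ft from P (one-third of the span from the peak).
ΣM about P: Q_y·14.5 − (½·540.3·8.4)·6.1 − 300·4 − 2450·6.6 − 1900·13.5 = 0 → Q_y = 56862.486/14.5 = 3921.55 ≈ 3922 lb.
ΣF_y = 0: P_y + 3921.55 − ½·540.3·8.4 − 300 − 2450 − 1900 = 0 → P_y = 2998 lb.
ΣF_x = 0: P_x + 850 = 0 → P_x = -850.0 lb.

P_x = -850.0 lb, P_y = 2998 lb, Q_y = 3922 lb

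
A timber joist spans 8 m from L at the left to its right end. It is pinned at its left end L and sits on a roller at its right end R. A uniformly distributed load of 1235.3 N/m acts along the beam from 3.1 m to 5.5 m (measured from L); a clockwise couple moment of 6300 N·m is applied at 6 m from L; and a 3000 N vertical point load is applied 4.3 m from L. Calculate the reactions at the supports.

L_x = 0, L_y = 1971 N, R_y = 3994 N

Resultant of the distributed load: 1235.3 × 2.4 = 2964.72 N at 4.3 m from L.
Moments about L: R_y·8 − (1235.3·2.4)·4.3 − 6300 − 3000·4.3 = 0 → R_y = 31948.296/8 = 3993.54 ≈ 3994 N.
ΣF_y = 0: L_y + 3993.54 − 1235.3·2.4 − 3000 = 0 → L_y = 1971 N.
ΣF_x = 0: no horizontal applied forces, so L_x = 0.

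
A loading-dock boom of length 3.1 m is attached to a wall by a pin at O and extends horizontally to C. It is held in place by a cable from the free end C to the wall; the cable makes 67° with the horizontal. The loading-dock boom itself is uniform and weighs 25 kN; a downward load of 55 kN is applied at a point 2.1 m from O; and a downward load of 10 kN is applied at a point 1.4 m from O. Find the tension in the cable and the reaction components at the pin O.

ΣM about O: T·sin67°·3.1 − 25·1.55 − 55·2.1 − 10·1.4 = 0 → T = 168.25/(3.1·0.920505) = 58.9613 ≈ 58.96 kN.
ΣF_x = 0: O_x − T·cos67° = 0 → O_x = 58.9613 × 0.390731 = 23.04 kN.
ΣF_y = 0: O_y + T·sin67° − 25 − 55 − 10 = 0 → O_y = 90 − 58.9613 × 0.920505 = 35.73 kN.

T = 58.96 kN, O_x = 23.04 kN, O_y = 35.73 kN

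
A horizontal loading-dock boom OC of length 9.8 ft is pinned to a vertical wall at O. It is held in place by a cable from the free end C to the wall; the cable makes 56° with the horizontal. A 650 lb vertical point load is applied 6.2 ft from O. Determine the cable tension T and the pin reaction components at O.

ΣM about O: T·sin56°·9.8 − 650·6.2 = 0 → T = 4030/(9.8·0.829038) = 496.026 ≈ 496.0 lb.
ΣF_x = 0: O_x − T·cos56° = 0 → O_x = 496.026 × 0.559193 = 277.4 lb.
ΣF_y = 0: O_y + T·sin56° − 650 = 0 → O_y = 650 − 496.026 × 0.829038 = 238.8 lb.

T = 496.0 lb, O_x = 277.4 lb, O_y = 238.8 lb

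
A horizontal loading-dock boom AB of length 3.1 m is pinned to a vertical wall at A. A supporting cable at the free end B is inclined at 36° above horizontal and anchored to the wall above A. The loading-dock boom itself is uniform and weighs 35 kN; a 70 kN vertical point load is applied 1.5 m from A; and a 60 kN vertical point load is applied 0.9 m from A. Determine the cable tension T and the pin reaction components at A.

T = 117.0 kN, A_x = 94.68 kN, A_y = 96.21 kN

ΣM about A: T·sin36°·3.1 − 35·1.55 − 70·1.5 − 60·0.9 = 0 → T = 213.25/(3.1·0.587785) = 117.033 ≈ 117.0 kN.
ΣF_x = 0: A_x − T·cos36° = 0 → A_x = 117.033 × 0.809017 = 94.68 kN.
ΣF_y = 0: A_y + T·sin36° − 35 − 70 − 60 = 0 → A_y = 165 − 117.033 × 0.587785 = 96.21 kN.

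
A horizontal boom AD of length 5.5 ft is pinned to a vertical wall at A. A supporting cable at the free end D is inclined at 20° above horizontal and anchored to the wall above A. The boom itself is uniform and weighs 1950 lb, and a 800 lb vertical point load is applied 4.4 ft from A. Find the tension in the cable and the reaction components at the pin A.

ΣM about A: T·sin20°·5.5 − 1950·2.75 − 800·4.4 = 0 → T = 8882.5/(5.5·0.34202) = 4721.95 ≈ 4722 lb.
ΣF_x = 0: A_x − T·cos20° = 0 → A_x = 4721.95 × 0.939693 = 4437 lb.
ΣF_y = 0: A_y + T·sin20° − 1950 − 800 = 0 → A_y = 2750 − 4721.95 × 0.34202 = 1135 lb.

T = 4722 lb, A_x = 4437 lb, A_y = 1135 lb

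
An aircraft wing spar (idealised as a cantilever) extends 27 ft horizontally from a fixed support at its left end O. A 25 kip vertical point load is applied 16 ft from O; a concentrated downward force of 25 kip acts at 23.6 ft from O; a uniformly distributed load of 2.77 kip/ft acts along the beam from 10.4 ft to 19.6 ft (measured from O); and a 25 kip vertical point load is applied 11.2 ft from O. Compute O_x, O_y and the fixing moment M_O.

O_x = 0, O_y = 100.5 kip, M_O = 1652 kip·ft

Resultant of the distributed load: 2.77 × 9.2 = 25.484 kip at 15 ft from O.
ΣF_x = 0: O_x = 0.
ΣF_y = 0: O_y − 25 − 25 − 2.77·9.2 − 25 = 0 → O_y = 100.5 kip.
ΣM about O: M_O − 25·16 − 25·23.6 − (2.77·9.2)·15 − 25·11.2 = 0 → M_O = 1652 kip·ft.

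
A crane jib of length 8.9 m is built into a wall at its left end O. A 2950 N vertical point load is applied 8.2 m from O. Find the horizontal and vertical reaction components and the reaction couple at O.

ΣF_x = 0: O_x = 0.
ΣF_y = 0: O_y − 2950 = 0 → O_y = 2950 N.
ΣM about O: M_O − 2950·8.2 = 0 → M_O = 24190 N·m.

O_x = 0, O_y = 2950 N, M_O = 24190 N·m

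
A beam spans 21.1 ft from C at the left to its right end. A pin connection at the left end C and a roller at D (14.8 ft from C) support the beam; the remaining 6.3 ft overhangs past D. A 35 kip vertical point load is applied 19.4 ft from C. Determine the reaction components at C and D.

ΣM about C: D_y·14.8 − 35·19.4 = 0 → D_y = 679/14.8 = 45.8784 ≈ 45.88 kip.
ΣF_y = 0: C_y + 45.8784 − 35 = 0 → C_y = -10.88 kip.
ΣF_x = 0: no horizontal applied forces, so C_x = 0.

C_x = 0, C_y = -10.88 kip, D_y = 45.88 kip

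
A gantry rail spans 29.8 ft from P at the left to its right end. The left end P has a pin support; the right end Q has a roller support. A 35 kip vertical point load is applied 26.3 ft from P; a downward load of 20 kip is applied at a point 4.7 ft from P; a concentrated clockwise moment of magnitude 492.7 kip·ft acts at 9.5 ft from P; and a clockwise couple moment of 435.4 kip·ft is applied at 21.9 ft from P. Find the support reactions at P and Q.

ΣM about P: Q_y·29.8 − 35·26.3 − 20·4.7 − 492.7 − 435.4 = 0 → Q_y = 1942.6/29.8 = 65.1879 ≈ 65.19 kip.
ΣF_y = 0: P_y + 65.1879 − 35 − 20 = 0 → P_y = -10.19 kip.
ΣF_x = 0: no horizontal applied forces, so P_x = 0.

P_x = 0, P_y = -10.19 kip, Q_y = 65.19 kip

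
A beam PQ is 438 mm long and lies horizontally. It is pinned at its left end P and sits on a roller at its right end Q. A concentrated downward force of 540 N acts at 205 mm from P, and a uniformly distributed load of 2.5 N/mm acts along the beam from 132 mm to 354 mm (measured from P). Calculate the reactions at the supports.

Resultant of the distributed load: 2.5 × 222 = 555 N at 243 mm from P.
ΣM about P: Q_y·438 − 540·205 − (2.5·222)·243 = 0 → Q_y = 245565/438 = 560.651 ≈ 560.7 N.
ΣF_y = 0: P_y + 560.651 − 540 − 2.5·222 = 0 → P_y = 534.3 N.
ΣF_x = 0: no horizontal applied forces, so P_x = 0.

P_x = 0, P_y = 534.3 N, Q_y = 560.7 N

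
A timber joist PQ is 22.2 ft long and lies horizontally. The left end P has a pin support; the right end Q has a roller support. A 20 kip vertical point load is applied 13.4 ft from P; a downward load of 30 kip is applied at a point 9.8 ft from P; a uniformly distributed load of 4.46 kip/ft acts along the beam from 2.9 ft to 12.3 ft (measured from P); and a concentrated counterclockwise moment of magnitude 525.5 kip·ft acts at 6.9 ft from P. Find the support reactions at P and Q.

Resultant of the distributed load: 4.46 × 9.4 = 41.924 kip at 7.6 ft from P.
Taking moments about P: Q_y·22.2 − 20·13.4 − 30·9.8 − (4.46·9.4)·7.6 + 525.5 = 0 → Q_y = 355.1224/22.2 = 15.9965 ≈ 16.00 kip.
ΣF_y = 0: P_y + 15.9965 − 20 − 30 − 4.46·9.4 = 0 → P_y = 75.93 kip.
ΣF_x = 0: no horizontal applied forces, so P_x = 0.

P_x = 0, P_y = 75.93 kip, Q_y = 16.00 kip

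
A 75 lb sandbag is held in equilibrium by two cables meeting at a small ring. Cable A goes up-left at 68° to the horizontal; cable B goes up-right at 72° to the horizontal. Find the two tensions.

ΣF_x = 0: −T_A·cos68° + T_B·cos72° = 0 → T_B = 1.21225·T_A.
ΣF_y = 0: T_A·sin68° + T_B·sin72° = 75.
Substitute: T_A·(0.927184 + 1.21225·0.951057) = 75 → T_A = 36.0559 ≈ 36.06 lb.
Then T_B = 1.21225 × 36.0559 = 43.71 lb.

T_A = 36.06 lb, T_B = 43.71 lb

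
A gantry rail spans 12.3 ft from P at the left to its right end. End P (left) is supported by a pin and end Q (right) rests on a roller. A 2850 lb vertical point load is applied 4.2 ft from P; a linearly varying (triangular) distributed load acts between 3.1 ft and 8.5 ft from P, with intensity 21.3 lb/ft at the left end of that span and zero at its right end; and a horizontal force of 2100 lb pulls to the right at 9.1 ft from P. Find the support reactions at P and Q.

Resultant of the triangular load: ½ × 21.3 × 5.4 = 57.51 lb, acting at 4.9 ft from P (one-third of the span from the peak).
Moments about P: Q_y·12.3 − 2850·4.2 − (½·21.3·5.4)·4.9 = 0 → Q_y = 12251.799/12.3 = 996.081 ≈ 996.1 lb.
ΣF_y = 0: P_y + 996.081 − 2850 − ½·21.3·5.4 = 0 → P_y = 1911 lb.
ΣF_x = 0: P_x + 2100 = 0 → P_x = -2100 lb.

P_x = -2100 lb, P_y = 1911 lb, Q_y = 996.1 lb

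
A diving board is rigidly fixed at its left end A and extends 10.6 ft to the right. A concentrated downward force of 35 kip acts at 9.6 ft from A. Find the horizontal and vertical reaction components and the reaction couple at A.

A_x = 0, A_y = 35.00 kip, M_A = 336.0 kip·ft

ΣF_x = 0: A_x = 0.
ΣF_y = 0: A_y − 35 = 0 → A_y = 35.00 kip.
ΣM about A: M_A − 35·9.6 = 0 → M_A = 336.0 kip·ft.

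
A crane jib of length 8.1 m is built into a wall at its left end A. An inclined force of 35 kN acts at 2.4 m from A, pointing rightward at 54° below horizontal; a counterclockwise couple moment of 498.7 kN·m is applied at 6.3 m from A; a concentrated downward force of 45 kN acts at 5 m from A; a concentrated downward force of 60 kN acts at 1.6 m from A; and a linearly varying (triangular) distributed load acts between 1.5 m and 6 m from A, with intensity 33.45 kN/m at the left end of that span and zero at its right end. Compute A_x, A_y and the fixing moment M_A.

A_x = -20.57 kN, A_y = 208.6 kN, M_A = 116.0 kN·m

Resultant of the triangular load: ½ × 33.45 × 4.5 = 75.2625 kN, acting at 3 m from A (one-third of the span from the peak).
ΣF_x = 0: A_x + 35·cos54° = 0 → A_x = -20.57 kN.
ΣF_y = 0: A_y − 35·sin54° − 45 − 60 − ½·33.45·4.5 = 0 → A_y = 208.6 kN.
ΣM about A: M_A − 35·sin54°·2.4 + 498.7 − 45·5 − 60·1.6 − (½·33.45·4.5)·3 = 0 → M_A = 116.0 kN·m.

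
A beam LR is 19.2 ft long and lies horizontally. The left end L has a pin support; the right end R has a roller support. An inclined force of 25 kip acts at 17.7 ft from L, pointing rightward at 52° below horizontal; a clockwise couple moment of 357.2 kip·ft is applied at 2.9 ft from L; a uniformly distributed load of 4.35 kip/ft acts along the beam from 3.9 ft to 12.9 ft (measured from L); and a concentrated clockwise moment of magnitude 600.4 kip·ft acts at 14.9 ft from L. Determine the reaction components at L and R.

Resultant of the distributed load: 4.35 × 9 = 39.15 kip at 8.4 ft from L.
Moments about L: R_y·19.2 − 25·sin52°·17.7 − 357.2 − (4.35·9)·8.4 − 600.4 = 0 → R_y = 1635.15/19.2 = 85.1641 ≈ 85.16 kip.
ΣF_y = 0: L_y + 85.1641 − 25·sin52° − 4.35·9 = 0 → L_y = -26.31 kip.
ΣF_x = 0: L_x + 25·cos52° = 0 → L_x = -15.39 kip.

L_x = -15.39 kip, L_y = -26.31 kip, R_y = 85.16 kip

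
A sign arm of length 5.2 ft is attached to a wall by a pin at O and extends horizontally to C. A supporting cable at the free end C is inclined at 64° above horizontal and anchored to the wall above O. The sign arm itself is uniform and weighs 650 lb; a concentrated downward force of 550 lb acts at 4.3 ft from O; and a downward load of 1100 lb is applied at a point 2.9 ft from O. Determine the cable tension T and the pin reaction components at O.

T = 1550 lb, O_x = 679.5 lb, O_y = 906.7 lb

ΣM about O: T·sin64°·5.2 − 650·2.6 − 550·4.3 − 1100·2.9 = 0 → T = 7245/(5.2·0.898794) = 1550.15 ≈ 1550 lb.
ΣF_x = 0: O_x − T·cos64° = 0 → O_x = 1550.15 × 0.438371 = 679.5 lb.
ΣF_y = 0: O_y + T·sin64° − 650 − 550 − 1100 = 0 → O_y = 2300 − 1550.15 × 0.898794 = 906.7 lb.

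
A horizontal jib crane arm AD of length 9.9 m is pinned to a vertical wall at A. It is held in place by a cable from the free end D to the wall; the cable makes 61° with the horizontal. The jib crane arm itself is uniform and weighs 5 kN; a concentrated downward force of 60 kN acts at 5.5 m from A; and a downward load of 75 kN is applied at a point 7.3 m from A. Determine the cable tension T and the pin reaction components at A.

T = 104.2 kN, A_x = 50.52 kN, A_y = 48.86 kN

ΣM about A: T·sin61°·9.9 − 5·4.95 − 60·5.5 − 75·7.3 = 0 → T = 902.25/(9.9·0.87462) = 104.201 ≈ 104.2 kN.
ΣF_x = 0: A_x − T·cos61° = 0 → A_x = 104.201 × 0.48481 = 50.52 kN.
ΣF_y = 0: A_y + T·sin61° − 5 − 60 − 75 = 0 → A_y = 140 − 104.201 × 0.87462 = 48.86 kN.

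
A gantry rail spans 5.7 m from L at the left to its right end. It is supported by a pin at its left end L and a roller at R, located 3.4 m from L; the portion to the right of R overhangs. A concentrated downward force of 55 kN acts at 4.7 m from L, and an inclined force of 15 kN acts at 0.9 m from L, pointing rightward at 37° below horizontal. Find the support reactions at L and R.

L_x = -11.98 kN, L_y = -14.39 kN, R_y = 78.42 kN

ΣM about L: R_y·3.4 − 55·4.7 − 15·sin37°·0.9 = 0 → R_y = 266.625/3.4 = 78.4191 ≈ 78.42 kN.
ΣF_y = 0: L_y + 78.4191 − 55 − 15·sin37° = 0 → L_y = -14.39 kN.
ΣF_x = 0: L_x + 15·cos37° = 0 → L_x = -11.98 kN.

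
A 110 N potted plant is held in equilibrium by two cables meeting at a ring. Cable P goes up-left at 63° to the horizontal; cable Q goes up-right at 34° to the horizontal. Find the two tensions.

ΣF_x = 0: −T_P·cos63° + T_Q·cos34° = 0 → T_Q = 0.547611·T_P.
ΣF_y = 0: T_P·sin63° + T_Q·sin34° = 110.
Substitute: T_P·(0.891007 + 0.547611·0.559193) = 110 → T_P = 91.879 ≈ 91.88 N.
Then T_Q = 0.547611 × 91.879 = 50.31 N.

T_P = 91.88 N, T_Q = 50.31 N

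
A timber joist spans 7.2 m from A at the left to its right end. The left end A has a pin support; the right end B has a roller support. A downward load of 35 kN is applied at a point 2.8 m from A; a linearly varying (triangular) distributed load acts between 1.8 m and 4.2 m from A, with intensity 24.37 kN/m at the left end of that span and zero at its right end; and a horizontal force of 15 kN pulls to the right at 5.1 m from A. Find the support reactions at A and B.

A_x = -15.00 kN, A_y = 40.07 kN, B_y = 24.17 kN

Resultant of the triangular load: ½ × 24.37 × 2.4 = 29.244 kN, acting at 2.6 m from A (one-third of the span from the peak).
ΣM about A: B_y·7.2 − 35·2.8 − (½·24.37·2.4)·2.6 = 0 → B_y = 174.0344/7.2 = 24.1714 ≈ 24.17 kN.
ΣF_y = 0: A_y + 24.1714 − 35 − ½·24.37·2.4 = 0 → A_y = 40.07 kN.
ΣF_x = 0: A_x + 15 = 0 → A_x = -15.00 kN.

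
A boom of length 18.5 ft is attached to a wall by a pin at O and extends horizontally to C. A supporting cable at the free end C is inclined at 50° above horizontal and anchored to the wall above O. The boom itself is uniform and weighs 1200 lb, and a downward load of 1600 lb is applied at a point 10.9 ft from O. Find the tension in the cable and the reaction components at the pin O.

ΣM about O: T·sin50°·18.5 − 1200·9.25 − 1600·10.9 = 0 → T = 28540/(18.5·0.766044) = 2013.86 ≈ 2014 lb.
ΣF_x = 0: O_x − T·cos50° = 0 → O_x = 2013.86 × 0.642788 = 1294 lb.
ΣF_y = 0: O_y + T·sin50° − 1200 − 1600 = 0 → O_y = 2800 − 2013.86 × 0.766044 = 1257 lb.

T = 2014 lb, O_x = 1294 lb, O_y = 1257 lb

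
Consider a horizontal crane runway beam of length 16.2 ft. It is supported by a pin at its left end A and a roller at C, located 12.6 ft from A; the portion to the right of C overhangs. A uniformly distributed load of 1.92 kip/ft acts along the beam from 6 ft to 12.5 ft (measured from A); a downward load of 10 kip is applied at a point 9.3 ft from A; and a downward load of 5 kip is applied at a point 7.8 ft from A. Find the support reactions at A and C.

A_x = 0, A_y = 7.842 kip, C_y = 19.64 kip

Resultant of the distributed load: 1.92 × 6.5 = 12.48 kip at 9.25 ft from A.
Moments about A: C_y·12.6 − (1.92·6.5)·9.25 − 10·9.3 − 5·7.8 = 0 → C_y = 247.44/12.6 = 19.6381 ≈ 19.64 kip.
ΣF_y = 0: A_y + 19.6381 − 1.92·6.5 − 10 − 5 = 0 → A_y = 7.842 kip.
ΣF_x = 0: no horizontal applied forces, so A_x = 0.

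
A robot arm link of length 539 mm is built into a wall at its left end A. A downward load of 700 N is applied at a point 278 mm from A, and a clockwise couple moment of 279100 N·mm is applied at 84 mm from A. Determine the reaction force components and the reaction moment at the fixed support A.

A_x = 0, A_y = 700.0 N, M_A = 473700 N·mm

ΣF_x = 0: A_x = 0.
ΣF_y = 0: A_y − 700 = 0 → A_y = 700.0 N.
ΣM about A: M_A − 700·278 − 279100 = 0 → M_A = 473700 N·mm.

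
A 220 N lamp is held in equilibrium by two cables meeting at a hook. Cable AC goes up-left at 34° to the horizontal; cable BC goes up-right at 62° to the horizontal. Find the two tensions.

T_AC = 103.9 N, T_BC = 183.4 N

ΣF_x = 0: −T_AC·cos34° + T_BC·cos62° = 0 → T_BC = 1.7659·T_AC.
ΣF_y = 0: T_AC·sin34° + T_BC·sin62° = 220.
Substitute: T_AC·(0.559193 + 1.7659·0.882948) = 220 → T_AC = 103.852 ≈ 103.9 N.
Then T_BC = 1.7659 × 103.852 = 183.4 N.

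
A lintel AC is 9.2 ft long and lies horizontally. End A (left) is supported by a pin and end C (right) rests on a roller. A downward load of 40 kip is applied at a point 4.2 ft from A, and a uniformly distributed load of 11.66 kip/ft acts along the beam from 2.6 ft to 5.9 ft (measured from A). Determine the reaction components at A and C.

Resultant of the distributed load: 11.66 × 3.3 = 38.478 kip at 4.25 ft from A.
ΣM about A: C_y·9.2 − 40·4.2 − (11.66·3.3)·4.25 = 0 → C_y = 331.5315/9.2 = 36.036 ≈ 36.04 kip.
ΣF_y = 0: A_y + 36.036 − 40 − 11.66·3.3 = 0 → A_y = 42.44 kip.
ΣF_x = 0: no horizontal applied forces, so A_x = 0.

A_x = 0, A_y = 42.44 kip, C_y = 36.04 kip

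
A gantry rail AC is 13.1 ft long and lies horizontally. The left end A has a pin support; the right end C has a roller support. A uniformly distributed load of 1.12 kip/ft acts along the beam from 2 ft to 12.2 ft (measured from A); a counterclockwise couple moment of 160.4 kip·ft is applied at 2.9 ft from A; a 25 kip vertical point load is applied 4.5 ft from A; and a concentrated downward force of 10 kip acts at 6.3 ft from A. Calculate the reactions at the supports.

A_x = 0, A_y = 39.08 kip, C_y = 7.344 kip

Resultant of the distributed load: 1.12 × 10.2 = 11.424 kip at 7.1 ft from A.
Taking moments about A: C_y·13.1 − (1.12·10.2)·7.1 + 160.4 − 25·4.5 − 10·6.3 = 0 → C_y = 96.2104/13.1 = 7.34431 ≈ 7.344 kip.
ΣF_y = 0: A_y + 7.34431 − 1.12·10.2 − 25 − 10 = 0 → A_y = 39.08 kip.
ΣF_x = 0: no horizontal applied forces, so A_x = 0.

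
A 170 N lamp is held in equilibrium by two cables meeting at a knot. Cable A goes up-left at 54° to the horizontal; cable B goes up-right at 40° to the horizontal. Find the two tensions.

ΣF_x = 0: −T_A·cos54° + T_B·cos40° = 0 → T_B = 0.767299·T_A.
ΣF_y = 0: T_A·sin54° + T_B·sin40° = 170.
Substitute: T_A·(0.809017 + 0.767299·0.642788) = 170 → T_A = 130.546 ≈ 130.5 N.
Then T_B = 0.767299 × 130.546 = 100.2 N.

T_A = 130.5 N, T_B = 100.2 N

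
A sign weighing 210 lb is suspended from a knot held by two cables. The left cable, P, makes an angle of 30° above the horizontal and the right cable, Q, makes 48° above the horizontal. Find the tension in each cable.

ΣF_x = 0: −T_P·cos30° + T_Q·cos48° = 0 → T_Q = 1.29425·T_P.
ΣF_y = 0: T_P·sin30° + T_Q·sin48° = 210.
Substitute: T_P·(0.5 + 1.29425·0.743145) = 210 → T_P = 143.657 ≈ 143.7 lb.
Then T_Q = 1.29425 × 143.657 = 185.9 lb.

T_P = 143.7 lb, T_Q = 185.9 lb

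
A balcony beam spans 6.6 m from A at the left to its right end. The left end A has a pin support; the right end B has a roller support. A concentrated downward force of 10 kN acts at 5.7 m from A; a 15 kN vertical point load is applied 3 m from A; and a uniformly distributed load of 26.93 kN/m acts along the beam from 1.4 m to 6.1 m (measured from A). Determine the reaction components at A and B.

A_x = 0, A_y = 64.20 kN, B_y = 87.37 kN

Resultant of the distributed load: 26.93 × 4.7 = 126.571 kN at 3.75 m from A.
ΣM about A: B_y·6.6 − 10·5.7 − 15·3 − (26.93·4.7)·3.75 = 0 → B_y = 576.64125/6.6 = 87.3699 ≈ 87.37 kN.
ΣF_y = 0: A_y + 87.3699 − 10 − 15 − 26.93·4.7 = 0 → A_y = 64.20 kN.
ΣF_x = 0: no horizontal applied forces, so A_x = 0.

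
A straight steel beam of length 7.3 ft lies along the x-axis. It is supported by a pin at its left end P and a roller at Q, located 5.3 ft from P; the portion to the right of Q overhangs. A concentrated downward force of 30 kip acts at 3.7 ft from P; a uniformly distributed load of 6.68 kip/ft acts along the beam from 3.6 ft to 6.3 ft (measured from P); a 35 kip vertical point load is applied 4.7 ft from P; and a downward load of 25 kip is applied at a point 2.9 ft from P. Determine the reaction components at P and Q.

P_x = 0, P_y = 25.53 kip, Q_y = 82.51 kip

Resultant of the distributed load: 6.68 × 2.7 = 18.036 kip at 4.95 ft from P.
Moments about P: Q_y·5.3 − 30·3.7 − (6.68·2.7)·4.95 − 35·4.7 − 25·2.9 = 0 → Q_y = 437.2782/5.3 = 82.5053 ≈ 82.51 kip.
ΣF_y = 0: P_y + 82.5053 − 30 − 6.68·2.7 − 35 − 25 = 0 → P_y = 25.53 kip.
ΣF_x = 0: no horizontal applied forces, so P_x = 0.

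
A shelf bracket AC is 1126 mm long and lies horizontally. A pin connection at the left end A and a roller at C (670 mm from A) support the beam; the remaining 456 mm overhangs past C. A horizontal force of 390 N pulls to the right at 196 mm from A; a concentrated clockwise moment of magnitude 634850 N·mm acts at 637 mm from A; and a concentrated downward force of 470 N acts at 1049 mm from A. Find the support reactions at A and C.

Moments about A: C_y·670 − 634850 − 470·1049 = 0 → C_y = 1127880/670 = 1683.4 ≈ 1683 N.
ΣF_y = 0: A_y + 1683.4 − 470 = 0 → A_y = -1213 N.
ΣF_x = 0: A_x + 390 = 0 → A_x = -390.0 N.

A_x = -390.0 N, A_y = -1213 N, C_y = 1683 N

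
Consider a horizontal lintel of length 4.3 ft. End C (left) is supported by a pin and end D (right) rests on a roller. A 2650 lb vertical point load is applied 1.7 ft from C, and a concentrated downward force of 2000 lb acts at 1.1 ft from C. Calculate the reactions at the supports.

ΣM about C: D_y·4.3 − 2650·1.7 − 2000·1.1 = 0 → D_y = 6705/4.3 = 1559.3 ≈ 1559 lb.
ΣF_y = 0: C_y + 1559.3 − 2650 − 2000 = 0 → C_y = 3091 lb.
ΣF_x = 0: no horizontal applied forces, so C_x = 0.

C_x = 0, C_y = 3091 lb, D_y = 1559 lb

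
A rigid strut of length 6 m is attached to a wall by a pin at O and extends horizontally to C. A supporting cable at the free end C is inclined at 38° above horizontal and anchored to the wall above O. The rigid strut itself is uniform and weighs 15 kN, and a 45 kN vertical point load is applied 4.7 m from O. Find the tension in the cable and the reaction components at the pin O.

T = 69.44 kN, O_x = 54.72 kN, O_y = 17.25 kN

ΣM about O: T·sin38°·6 − 15·3 − 45·4.7 = 0 → T = 256.5/(6·0.615661) = 69.4376 ≈ 69.44 kN.
ΣF_x = 0: O_x − T·cos38° = 0 → O_x = 69.4376 × 0.788011 = 54.72 kN.
ΣF_y = 0: O_y + T·sin38° − 15 − 45 = 0 → O_y = 60 − 69.4376 × 0.615661 = 17.25 kN.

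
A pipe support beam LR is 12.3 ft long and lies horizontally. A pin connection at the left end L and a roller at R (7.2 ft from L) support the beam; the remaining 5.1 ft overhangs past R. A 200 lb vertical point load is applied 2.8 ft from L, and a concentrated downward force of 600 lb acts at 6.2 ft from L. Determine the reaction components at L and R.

Taking moments about L: R_y·7.2 − 200·2.8 − 600·6.2 = 0 → R_y = 4280/7.2 = 594.444 ≈ 594.4 lb.
ΣF_y = 0: L_y + 594.444 − 200 − 600 = 0 → L_y = 205.6 lb.
ΣF_x = 0: no horizontal applied forces, so L_x = 0.

L_x = 0, L_y = 205.6 lb, R_y = 594.4 lb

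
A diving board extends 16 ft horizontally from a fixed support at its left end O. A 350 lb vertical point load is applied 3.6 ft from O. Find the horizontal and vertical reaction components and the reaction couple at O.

O_x = 0, O_y = 350.0 lb, M_O = 1260 lb·ft

ΣF_x = 0: O_x = 0.
ΣF_y = 0: O_y − 350 = 0 → O_y = 350.0 lb.
ΣM about O: M_O − 350·3.6 = 0 → M_O = 1260 lb·ft.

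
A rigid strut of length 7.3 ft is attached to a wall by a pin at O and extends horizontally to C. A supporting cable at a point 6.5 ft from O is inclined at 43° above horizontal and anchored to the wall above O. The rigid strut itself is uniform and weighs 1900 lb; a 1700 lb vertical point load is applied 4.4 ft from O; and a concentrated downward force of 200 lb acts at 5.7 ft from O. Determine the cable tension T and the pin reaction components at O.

T = 3509 lb, O_x = 2566 lb, O_y = 1407 lb

ΣM about O: T·sin43°·6.5 − 1900·3.65 − 1700·4.4 − 200·5.7 = 0 → T = 15555/(6.5·0.681998) = 3508.92 ≈ 3509 lb.
ΣF_x = 0: O_x − T·cos43° = 0 → O_x = 3508.92 × 0.731354 = 2566 lb.
ΣF_y = 0: O_y + T·sin43° − 1900 − 1700 − 200 = 0 → O_y = 3800 − 3508.92 × 0.681998 = 1407 lb.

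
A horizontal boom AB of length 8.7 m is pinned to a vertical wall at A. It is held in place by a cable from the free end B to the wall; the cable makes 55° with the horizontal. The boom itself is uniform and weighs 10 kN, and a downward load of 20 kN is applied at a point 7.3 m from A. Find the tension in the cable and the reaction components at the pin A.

T = 26.59 kN, A_x = 15.25 kN, A_y = 8.218 kN

ΣM about A: T·sin55°·8.7 − 10·4.35 − 20·7.3 = 0 → T = 189.5/(8.7·0.819152) = 26.5904 ≈ 26.59 kN.
ΣF_x = 0: A_x − T·cos55° = 0 → A_x = 26.5904 × 0.573576 = 15.25 kN.
ΣF_y = 0: A_y + T·sin55° − 10 − 20 = 0 → A_y = 30 − 26.5904 × 0.819152 = 8.218 kN.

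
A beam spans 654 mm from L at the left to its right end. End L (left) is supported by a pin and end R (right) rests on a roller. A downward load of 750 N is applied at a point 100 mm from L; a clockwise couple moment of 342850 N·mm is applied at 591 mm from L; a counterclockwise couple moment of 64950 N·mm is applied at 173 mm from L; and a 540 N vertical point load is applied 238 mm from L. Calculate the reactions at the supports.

L_x = 0, L_y = 553.9 N, R_y = 736.1 N

Moments about L: R_y·654 − 750·100 − 342850 + 64950 − 540·238 = 0 → R_y = 481420/654 = 736.116 ≈ 736.1 N.
ΣF_y = 0: L_y + 736.116 − 750 − 540 = 0 → L_y = 553.9 N.
ΣF_x = 0: no horizontal applied forces, so L_x = 0.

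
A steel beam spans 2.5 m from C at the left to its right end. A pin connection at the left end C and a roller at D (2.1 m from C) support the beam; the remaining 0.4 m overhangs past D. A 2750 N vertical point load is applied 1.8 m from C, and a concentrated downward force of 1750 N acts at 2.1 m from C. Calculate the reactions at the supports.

ΣM about C: D_y·2.1 − 2750·1.8 − 1750·2.1 = 0 → D_y = 8625/2.1 = 4107.14 ≈ 4107 N.
ΣF_y = 0: C_y + 4107.14 − 2750 − 1750 = 0 → C_y = 392.9 N.
ΣF_x = 0: no horizontal applied forces, so C_x = 0.

C_x = 0, C_y = 392.9 N, D_y = 4107 N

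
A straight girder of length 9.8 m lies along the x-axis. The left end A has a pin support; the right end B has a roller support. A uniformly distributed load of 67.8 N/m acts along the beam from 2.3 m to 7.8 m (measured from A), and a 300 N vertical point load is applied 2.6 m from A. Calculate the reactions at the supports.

Resultant of the distributed load: 67.8 × 5.5 = 372.9 N at 5.05 m from A.
Moments about A: B_y·9.8 − (67.8·5.5)·5.05 − 300·2.6 = 0 → B_y = 2663.145/9.8 = 271.749 ≈ 271.7 N.
ΣF_y = 0: A_y + 271.749 − 67.8·5.5 − 300 = 0 → A_y = 401.2 N.
ΣF_x = 0: no horizontal applied forces, so A_x = 0.

A_x = 0, A_y = 401.2 N, B_y = 271.7 N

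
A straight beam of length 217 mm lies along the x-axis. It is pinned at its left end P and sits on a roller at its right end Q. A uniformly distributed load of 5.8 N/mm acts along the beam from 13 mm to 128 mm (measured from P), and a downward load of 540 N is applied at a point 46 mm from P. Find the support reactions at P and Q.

Resultant of the distributed load: 5.8 × 115 = 667 N at 70.5 mm from P.
Taking moments about P: Q_y·217 − (5.8·115)·70.5 − 540·46 = 0 → Q_y = 71863.5/217 = 331.168 ≈ 331.2 N.
ΣF_y = 0: P_y + 331.168 − 5.8·115 − 540 = 0 → P_y = 875.8 N.
ΣF_x = 0: no horizontal applied forces, so P_x = 0.

P_x = 0, P_y = 875.8 N, Q_y = 331.2 N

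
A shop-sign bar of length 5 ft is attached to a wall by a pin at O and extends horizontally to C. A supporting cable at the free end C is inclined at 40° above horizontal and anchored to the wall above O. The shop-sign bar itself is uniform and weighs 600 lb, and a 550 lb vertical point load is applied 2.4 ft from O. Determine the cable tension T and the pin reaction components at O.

T = 877.4 lb, O_x = 672.1 lb, O_y = 586.0 lb

ΣM about O: T·sin40°·5 − 600·2.5 − 550·2.4 = 0 → T = 2820/(5·0.642788) = 877.428 ≈ 877.4 lb.
ΣF_x = 0: O_x − T·cos40° = 0 → O_x = 877.428 × 0.766044 = 672.1 lb.
ΣF_y = 0: O_y + T·sin40° − 600 − 550 = 0 → O_y = 1150 − 877.428 × 0.642788 = 586.0 lb.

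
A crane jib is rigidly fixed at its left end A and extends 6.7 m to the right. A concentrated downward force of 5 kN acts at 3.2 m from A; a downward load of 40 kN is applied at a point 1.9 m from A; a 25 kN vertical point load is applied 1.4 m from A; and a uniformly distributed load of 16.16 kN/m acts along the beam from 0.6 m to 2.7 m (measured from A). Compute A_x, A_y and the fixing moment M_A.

Resultant of the distributed load: 16.16 × 2.1 = 33.936 kN at 1.65 m from A.
ΣF_x = 0: A_x = 0.
ΣF_y = 0: A_y − 5 − 40 − 25 − 16.16·2.1 = 0 → A_y = 103.9 kN.
ΣM about A: M_A − 5·3.2 − 40·1.9 − 25·1.4 − (16.16·2.1)·1.65 = 0 → M_A = 183.0 kN·m.

A_x = 0, A_y = 103.9 kN, M_A = 183.0 kN·m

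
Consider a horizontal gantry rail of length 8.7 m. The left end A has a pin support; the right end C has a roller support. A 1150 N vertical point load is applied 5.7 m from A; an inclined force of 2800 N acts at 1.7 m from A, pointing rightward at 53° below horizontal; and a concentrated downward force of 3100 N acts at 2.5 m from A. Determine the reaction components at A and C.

ΣM about A: C_y·8.7 − 1150·5.7 − 2800·sin53°·1.7 − 3100·2.5 = 0 → C_y = 18106.5/8.7 = 2081.21 ≈ 2081 N.
ΣF_y = 0: A_y + 2081.21 − 1150 − 2800·sin53° − 3100 = 0 → A_y = 4405 N.
ΣF_x = 0: A_x + 2800·cos53° = 0 → A_x = -1685 N.

A_x = -1685 N, A_y = 4405 N, C_y = 2081 N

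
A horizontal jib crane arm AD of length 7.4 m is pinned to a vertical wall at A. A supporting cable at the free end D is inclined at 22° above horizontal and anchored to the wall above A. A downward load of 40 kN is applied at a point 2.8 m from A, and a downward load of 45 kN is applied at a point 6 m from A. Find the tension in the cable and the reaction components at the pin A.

T = 137.8 kN, A_x = 127.8 kN, A_y = 33.38 kN

ΣM about A: T·sin22°·7.4 − 40·2.8 − 45·6 = 0 → T = 382/(7.4·0.374607) = 137.802 ≈ 137.8 kN.
ΣF_x = 0: A_x − T·cos22° = 0 → A_x = 137.802 × 0.927184 = 127.8 kN.
ΣF_y = 0: A_y + T·sin22° − 40 − 45 = 0 → A_y = 85 − 137.802 × 0.374607 = 33.38 kN.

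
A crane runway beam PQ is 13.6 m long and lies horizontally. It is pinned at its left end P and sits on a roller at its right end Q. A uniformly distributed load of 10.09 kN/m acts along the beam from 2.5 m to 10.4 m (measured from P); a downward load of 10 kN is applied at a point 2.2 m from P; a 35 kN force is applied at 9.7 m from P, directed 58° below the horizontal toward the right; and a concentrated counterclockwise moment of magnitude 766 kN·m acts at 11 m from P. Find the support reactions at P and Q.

P_x = -18.55 kN, P_y = 115.1 kN, Q_y = 4.268 kN

Resultant of the distributed load: 10.09 × 7.9 = 79.711 kN at 6.45 m from P.
Moments about P: Q_y·13.6 − (10.09·7.9)·6.45 − 10·2.2 − 35·sin58°·9.7 + 766 = 0 → Q_y = 58.0483/13.6 = 4.26826 ≈ 4.268 kN.
ΣF_y = 0: P_y + 4.26826 − 10.09·7.9 − 10 − 35·sin58° = 0 → P_y = 115.1 kN.
ΣF_x = 0: P_x + 35·cos58° = 0 → P_x = -18.55 kN.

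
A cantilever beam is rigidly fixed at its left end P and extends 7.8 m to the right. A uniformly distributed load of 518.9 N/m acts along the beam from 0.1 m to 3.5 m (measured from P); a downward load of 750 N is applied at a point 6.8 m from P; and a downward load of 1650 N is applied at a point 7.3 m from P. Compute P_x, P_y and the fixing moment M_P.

Resultant of the distributed load: 518.9 × 3.4 = 1764.26 N at 1.8 m from P.
ΣF_x = 0: P_x = 0.
ΣF_y = 0: P_y − 518.9·3.4 − 750 − 1650 = 0 → P_y = 4164 N.
ΣM about P: M_P − (518.9·3.4)·1.8 − 750·6.8 − 1650·7.3 = 0 → M_P = 20320 N·m.

P_x = 0, P_y = 4164 N, M_P = 20320 N·m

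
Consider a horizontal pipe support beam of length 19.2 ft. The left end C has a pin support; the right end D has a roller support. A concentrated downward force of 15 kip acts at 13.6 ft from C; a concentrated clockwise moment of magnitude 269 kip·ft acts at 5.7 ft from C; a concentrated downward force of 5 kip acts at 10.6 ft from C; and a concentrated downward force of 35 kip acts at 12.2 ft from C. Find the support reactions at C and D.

C_x = 0, C_y = 5.365 kip, D_y = 49.64 kip

Taking moments about C: D_y·19.2 − 15·13.6 − 269 − 5·10.6 − 35·12.2 = 0 → D_y = 953/19.2 = 49.6354 ≈ 49.64 kip.
ΣF_y = 0: C_y + 49.6354 − 15 − 5 − 35 = 0 → C_y = 5.365 kip.
ΣF_x = 0: no horizontal applied forces, so C_x = 0.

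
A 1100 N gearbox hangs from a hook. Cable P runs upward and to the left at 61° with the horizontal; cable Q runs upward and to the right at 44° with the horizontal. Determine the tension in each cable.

T_P = 819.2 N, T_Q = 552.1 N

ΣF_x = 0: −T_P·cos61° + T_Q·cos44° = 0 → T_Q = 0.673965·T_P.
ΣF_y = 0: T_P·sin61° + T_Q·sin44° = 1100.
Substitute: T_P·(0.87462 + 0.673965·0.694658) = 1100 → T_P = 819.187 ≈ 819.2 N.
Then T_Q = 0.673965 × 819.187 = 552.1 N.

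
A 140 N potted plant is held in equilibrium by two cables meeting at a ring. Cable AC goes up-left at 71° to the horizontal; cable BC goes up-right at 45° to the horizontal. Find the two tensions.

ΣF_x = 0: −T_AC·cos71° + T_BC·cos45° = 0 → T_BC = 0.460423·T_AC.
ΣF_y = 0: T_AC·sin71° + T_BC·sin45° = 140.
Substitute: T_AC·(0.945519 + 0.460423·0.707107) = 140 → T_AC = 110.142 ≈ 110.1 N.
Then T_BC = 0.460423 × 110.142 = 50.71 N.

T_AC = 110.1 N, T_BC = 50.71 N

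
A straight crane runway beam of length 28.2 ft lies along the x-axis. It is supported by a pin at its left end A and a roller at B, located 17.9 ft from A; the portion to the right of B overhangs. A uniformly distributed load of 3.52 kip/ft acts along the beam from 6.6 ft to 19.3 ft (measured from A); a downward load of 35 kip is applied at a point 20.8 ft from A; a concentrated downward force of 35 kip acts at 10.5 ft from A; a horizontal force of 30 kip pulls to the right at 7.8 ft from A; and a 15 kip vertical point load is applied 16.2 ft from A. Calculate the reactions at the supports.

A_x = -30.00 kip, A_y = 22.59 kip, B_y = 107.1 kip

Resultant of the distributed load: 3.52 × 12.7 = 44.704 kip at 12.95 ft from A.
Moments about A: B_y·17.9 − (3.52·12.7)·12.95 − 35·20.8 − 35·10.5 − 15·16.2 = 0 → B_y = 1917.4168/17.9 = 107.118 ≈ 107.1 kip.
ΣF_y = 0: A_y + 107.118 − 3.52·12.7 − 35 − 35 − 15 = 0 → A_y = 22.59 kip.
ΣF_x = 0: A_x + 30 = 0 → A_x = -30.00 kip.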